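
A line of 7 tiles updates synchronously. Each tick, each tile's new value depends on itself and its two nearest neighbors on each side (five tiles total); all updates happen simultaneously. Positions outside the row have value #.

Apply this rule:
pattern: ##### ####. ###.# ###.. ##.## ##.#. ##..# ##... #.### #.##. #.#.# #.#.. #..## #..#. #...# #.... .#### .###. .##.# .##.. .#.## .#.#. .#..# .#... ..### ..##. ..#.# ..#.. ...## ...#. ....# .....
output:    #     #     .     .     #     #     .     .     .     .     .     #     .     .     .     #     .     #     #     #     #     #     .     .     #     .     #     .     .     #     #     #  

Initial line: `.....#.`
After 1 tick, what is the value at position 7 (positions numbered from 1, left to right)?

#

.######
position 7 holds #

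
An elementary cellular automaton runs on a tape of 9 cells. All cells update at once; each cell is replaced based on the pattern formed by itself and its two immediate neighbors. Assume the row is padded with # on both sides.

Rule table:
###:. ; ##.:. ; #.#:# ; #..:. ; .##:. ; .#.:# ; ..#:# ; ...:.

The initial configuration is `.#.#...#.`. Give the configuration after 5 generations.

generation 1: ####..###
generation 2: .....#...
generation 3: ....##..#
generation 4: ...#...#.
generation 5: ..##..###

..##..###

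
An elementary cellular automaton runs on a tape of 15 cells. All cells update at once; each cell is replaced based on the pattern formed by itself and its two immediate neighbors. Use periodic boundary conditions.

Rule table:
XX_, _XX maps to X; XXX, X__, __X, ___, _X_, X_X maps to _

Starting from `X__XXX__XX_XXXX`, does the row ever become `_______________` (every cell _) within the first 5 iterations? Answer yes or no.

no

X__X_X__XX_X___
________XX_____
________XX_____  (fixed point — unchanged through iteration 5)
iteration 5 is ________XX_____, still not uniform _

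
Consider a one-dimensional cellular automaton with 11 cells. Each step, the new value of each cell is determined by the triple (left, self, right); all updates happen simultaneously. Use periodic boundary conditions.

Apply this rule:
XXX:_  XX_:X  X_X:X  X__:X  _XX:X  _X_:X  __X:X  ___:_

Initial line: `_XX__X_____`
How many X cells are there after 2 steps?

XXXXXXX____
X_____XX__X
count of X: 4

4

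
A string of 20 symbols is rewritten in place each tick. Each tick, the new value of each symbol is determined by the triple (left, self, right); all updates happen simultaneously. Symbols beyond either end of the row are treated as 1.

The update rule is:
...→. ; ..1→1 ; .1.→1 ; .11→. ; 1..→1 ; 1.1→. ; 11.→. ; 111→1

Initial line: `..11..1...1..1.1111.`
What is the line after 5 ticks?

11..1111.11111..11..
1.11.11...111.11..11
.......1.1.1....11.1
1.....11.1.11..1....
.1...1...1...1111..1

.1...1...1...1111..1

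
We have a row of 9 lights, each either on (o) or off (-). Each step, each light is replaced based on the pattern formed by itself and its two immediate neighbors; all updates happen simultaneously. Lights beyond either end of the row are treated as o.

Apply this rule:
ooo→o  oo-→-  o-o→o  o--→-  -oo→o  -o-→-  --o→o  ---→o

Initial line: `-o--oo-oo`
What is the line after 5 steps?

o--oo-ooo
--oo-oooo
-oo-ooooo
oo-oooooo
o-ooooooo

o-ooooooo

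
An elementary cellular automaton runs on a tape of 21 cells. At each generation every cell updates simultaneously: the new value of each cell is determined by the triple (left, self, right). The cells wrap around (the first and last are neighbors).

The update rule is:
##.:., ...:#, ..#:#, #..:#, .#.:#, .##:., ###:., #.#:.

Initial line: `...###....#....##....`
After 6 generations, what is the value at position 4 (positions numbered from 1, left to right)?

#

###...#########..####
...###.........##....
###...#########..####  (repeats generation 1; period 2)
generation 6: ...###.........##....
position 4 holds #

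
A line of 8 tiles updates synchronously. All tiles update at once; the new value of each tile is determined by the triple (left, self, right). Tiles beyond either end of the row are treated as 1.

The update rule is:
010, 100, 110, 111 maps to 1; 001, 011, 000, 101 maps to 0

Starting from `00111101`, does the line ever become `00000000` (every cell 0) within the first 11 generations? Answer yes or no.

10011100
11001110
11100110
11110010
11111010
11111010  (fixed point — unchanged through generation 11)
generation 11 is 11111010, still not uniform 0

no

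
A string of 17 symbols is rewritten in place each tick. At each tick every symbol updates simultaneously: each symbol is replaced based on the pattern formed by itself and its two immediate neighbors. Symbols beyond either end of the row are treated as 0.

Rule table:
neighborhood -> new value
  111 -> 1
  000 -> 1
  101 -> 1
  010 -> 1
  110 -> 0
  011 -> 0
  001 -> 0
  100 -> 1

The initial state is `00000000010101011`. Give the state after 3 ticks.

11111111011111100
01111110101111011
00111101110110100

00111101110110100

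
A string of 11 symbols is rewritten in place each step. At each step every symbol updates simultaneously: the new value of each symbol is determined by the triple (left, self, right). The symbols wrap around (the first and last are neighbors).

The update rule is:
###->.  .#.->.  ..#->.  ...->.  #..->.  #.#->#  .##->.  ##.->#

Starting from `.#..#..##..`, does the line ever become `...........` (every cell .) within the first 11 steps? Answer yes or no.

yes

........#..
...........
all cells are . at step 2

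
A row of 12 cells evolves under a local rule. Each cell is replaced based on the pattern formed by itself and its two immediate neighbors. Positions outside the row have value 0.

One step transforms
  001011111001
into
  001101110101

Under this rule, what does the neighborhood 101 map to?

At position 3 the neighborhood is 101; the next row has 1 there.

1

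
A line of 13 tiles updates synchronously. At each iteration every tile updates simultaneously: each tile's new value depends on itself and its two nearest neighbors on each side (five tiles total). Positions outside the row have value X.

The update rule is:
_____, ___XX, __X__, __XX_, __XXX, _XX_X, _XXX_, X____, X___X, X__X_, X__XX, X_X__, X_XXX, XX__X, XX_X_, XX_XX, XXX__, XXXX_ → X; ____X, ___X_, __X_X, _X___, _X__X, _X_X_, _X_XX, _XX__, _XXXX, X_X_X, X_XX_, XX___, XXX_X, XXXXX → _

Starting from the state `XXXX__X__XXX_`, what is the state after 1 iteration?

__XXXXX_XXX_X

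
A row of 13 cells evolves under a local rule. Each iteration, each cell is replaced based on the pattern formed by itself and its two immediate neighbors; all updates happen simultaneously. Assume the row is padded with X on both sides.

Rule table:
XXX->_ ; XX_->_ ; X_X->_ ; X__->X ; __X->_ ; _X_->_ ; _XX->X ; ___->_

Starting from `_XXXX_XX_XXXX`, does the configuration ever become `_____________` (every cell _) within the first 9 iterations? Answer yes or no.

no

_X____X__X___
__X____X__X__
X__X____X__X_
_X__X____X___
__X__X____X__
X__X__X____X_
_X__X__X_____
__X__X__X____
X__X__X__X___
iteration 9 is X__X__X__X___, still not uniform _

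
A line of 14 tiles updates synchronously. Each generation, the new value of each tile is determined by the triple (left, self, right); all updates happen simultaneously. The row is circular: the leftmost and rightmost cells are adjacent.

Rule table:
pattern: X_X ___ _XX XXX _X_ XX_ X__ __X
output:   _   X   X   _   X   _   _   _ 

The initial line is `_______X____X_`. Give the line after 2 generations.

XXXXXX_X_XX_X_
X______X_X__X_

X______X_X__X_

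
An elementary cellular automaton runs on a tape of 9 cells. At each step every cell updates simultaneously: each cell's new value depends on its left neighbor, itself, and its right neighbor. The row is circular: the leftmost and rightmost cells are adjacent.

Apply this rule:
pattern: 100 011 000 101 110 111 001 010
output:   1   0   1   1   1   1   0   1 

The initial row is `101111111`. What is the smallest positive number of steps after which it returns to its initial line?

9

110111111
111011111
111101111
111110111
111111011
111111101
111111110
011111111
101111111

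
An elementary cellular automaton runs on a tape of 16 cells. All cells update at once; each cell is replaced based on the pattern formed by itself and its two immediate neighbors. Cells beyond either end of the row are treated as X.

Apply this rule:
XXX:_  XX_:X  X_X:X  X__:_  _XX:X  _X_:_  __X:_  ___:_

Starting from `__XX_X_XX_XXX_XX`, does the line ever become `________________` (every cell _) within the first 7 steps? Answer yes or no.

__XXX_XXXXX_XXX_
__X_XXX___XXX_XX
___XX_X___X_XXX_
___XXX_____XX_XX
___X_X_____XXXX_
____X______X__XX
______________X_
step 7 is ______________X_, still not uniform _

no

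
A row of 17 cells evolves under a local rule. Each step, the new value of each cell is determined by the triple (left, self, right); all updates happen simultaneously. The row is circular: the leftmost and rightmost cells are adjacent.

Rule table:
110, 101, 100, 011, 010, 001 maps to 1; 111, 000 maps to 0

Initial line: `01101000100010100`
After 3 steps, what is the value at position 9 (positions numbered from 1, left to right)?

step 1: 11111101110111110
step 2: 10000111011100011
step 3: 11001101110110110
position 9 holds 1

1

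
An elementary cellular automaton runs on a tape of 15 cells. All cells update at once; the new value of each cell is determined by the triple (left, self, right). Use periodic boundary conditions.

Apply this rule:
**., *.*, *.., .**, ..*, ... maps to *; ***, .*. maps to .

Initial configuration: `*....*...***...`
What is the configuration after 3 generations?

.****.****.****
**..***..***..*
.****.****.****

.****.****.****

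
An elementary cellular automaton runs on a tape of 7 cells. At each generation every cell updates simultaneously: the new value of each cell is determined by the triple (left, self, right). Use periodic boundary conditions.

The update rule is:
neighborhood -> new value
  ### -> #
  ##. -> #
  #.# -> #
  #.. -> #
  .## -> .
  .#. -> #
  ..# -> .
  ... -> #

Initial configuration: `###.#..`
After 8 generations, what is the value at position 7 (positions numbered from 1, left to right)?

.

.#####.
..#####
#..####
##..###
###..##
####..#
#####..
.#####.
position 7 holds .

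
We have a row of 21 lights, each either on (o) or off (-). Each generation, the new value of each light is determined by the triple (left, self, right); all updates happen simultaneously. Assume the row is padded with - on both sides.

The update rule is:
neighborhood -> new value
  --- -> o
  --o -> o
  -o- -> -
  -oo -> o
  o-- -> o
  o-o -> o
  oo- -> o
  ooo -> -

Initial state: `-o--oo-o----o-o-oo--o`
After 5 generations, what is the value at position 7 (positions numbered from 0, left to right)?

-

o-ooooo-oooo-o-ooooo-
-oo---ooo--oo-oo---oo
ooooooo-ooooooooooooo
o-----ooo-----------o
-oooooo-oooooooooooo-
position 7 holds -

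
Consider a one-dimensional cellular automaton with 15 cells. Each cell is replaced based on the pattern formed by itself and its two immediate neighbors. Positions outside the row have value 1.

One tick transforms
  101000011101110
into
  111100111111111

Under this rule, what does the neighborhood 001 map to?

1

At position 6 the neighborhood is 001; the next row has 1 there.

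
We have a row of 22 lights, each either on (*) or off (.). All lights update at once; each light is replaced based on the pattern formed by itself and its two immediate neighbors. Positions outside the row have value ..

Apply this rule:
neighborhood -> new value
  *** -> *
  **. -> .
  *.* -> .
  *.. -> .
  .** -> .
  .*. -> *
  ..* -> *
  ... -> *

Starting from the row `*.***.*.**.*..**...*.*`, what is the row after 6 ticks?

*.*.***..*...***...*..

*..*..*....*.*...***.*
*.**.**.****.*.**.*..*
*........**..*....*.**
*.*******...**.****...
*..*****..**....**..**
*.*.***..*...***...*..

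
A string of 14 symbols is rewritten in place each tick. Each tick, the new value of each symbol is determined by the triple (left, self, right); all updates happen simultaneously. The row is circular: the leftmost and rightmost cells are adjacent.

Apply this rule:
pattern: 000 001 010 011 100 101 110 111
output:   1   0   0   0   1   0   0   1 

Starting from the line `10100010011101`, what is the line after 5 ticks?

00011001001000
11000100100111
10110010010011
00001001001001
11100100100100

11100100100100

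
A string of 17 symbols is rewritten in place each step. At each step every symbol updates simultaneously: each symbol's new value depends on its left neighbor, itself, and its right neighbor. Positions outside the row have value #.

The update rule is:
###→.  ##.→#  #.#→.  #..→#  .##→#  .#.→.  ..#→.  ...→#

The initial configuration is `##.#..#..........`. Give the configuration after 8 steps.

.#..#..#########.
..#..#.#.......#.
#..#....######...
##..###.#....###.
.##.#.#..###.#.#.
.##....#.#.#.....
.#####......####.
.#...######.#..#.

.#...######.#..#.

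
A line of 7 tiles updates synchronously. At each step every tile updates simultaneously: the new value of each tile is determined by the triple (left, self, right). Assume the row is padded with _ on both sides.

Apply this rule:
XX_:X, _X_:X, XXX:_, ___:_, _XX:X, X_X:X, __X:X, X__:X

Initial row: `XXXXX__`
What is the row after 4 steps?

X___XX_
XX_XXXX
XXXX__X
X__XXXX

X__XXXX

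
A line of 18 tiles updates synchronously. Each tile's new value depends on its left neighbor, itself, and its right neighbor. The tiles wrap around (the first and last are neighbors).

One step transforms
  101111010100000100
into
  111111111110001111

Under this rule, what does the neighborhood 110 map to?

At position 5 the neighborhood is 110; the next row has 1 there.

1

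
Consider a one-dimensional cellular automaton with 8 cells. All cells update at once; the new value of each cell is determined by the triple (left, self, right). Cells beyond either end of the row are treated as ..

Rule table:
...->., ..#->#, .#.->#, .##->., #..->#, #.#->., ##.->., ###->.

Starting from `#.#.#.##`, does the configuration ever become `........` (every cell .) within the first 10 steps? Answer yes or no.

no

step 1: #.#.#...
step 2: #.#.##..
step 3: #.#...#.
step 4: #.##.###
step 5: #.......
step 6: ##......
step 7: ..#.....
step 8: .###....
step 9: #...#...
step 10: ##.###..
step 10 is ##.###.., still not uniform .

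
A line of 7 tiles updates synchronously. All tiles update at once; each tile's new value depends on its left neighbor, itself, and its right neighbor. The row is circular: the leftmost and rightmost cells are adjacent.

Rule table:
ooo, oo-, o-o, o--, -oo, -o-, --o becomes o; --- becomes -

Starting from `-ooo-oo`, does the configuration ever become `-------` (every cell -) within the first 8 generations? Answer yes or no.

ooooooo
ooooooo  (fixed point — unchanged through generation 8)
generation 8 is ooooooo, still not uniform -

no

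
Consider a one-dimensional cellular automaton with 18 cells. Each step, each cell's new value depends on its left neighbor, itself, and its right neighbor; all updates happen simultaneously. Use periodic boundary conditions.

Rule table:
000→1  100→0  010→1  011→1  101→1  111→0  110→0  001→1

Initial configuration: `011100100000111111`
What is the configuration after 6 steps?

111110011001100000

110001101111100000
100111011000001111
001100110011111000
111001100110000011
000011001100111110
111110011001100000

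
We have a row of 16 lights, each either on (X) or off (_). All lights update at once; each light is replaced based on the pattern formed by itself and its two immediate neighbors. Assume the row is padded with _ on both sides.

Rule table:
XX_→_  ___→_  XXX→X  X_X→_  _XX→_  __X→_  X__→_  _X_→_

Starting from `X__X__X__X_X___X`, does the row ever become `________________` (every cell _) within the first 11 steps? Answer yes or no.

________________
all cells are _ at step 1

yes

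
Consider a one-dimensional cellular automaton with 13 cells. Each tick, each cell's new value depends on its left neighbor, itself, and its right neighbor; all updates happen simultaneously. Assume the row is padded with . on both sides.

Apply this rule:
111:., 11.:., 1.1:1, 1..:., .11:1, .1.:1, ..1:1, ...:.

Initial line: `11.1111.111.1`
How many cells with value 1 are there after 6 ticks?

5

tick 1: 1.11...11..11
tick 2: 111...11..11.
tick 3: 1....11..11..
tick 4: 1...11..11...
tick 5: 1..11..11....
tick 6: 1.11..11.....
count of 1: 5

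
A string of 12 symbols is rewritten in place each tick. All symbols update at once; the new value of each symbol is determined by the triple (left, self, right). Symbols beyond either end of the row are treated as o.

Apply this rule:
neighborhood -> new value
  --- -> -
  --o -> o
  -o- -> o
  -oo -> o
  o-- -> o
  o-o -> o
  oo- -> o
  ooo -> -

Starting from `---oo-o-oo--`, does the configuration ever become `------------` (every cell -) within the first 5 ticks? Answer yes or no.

tick 1: o-oooooooooo
tick 2: ooo---------
tick 3: --oo-------o
tick 4: ooooo-----oo
tick 5: ----oo---oo-
tick 5 is ----oo---oo-, still not uniform -

no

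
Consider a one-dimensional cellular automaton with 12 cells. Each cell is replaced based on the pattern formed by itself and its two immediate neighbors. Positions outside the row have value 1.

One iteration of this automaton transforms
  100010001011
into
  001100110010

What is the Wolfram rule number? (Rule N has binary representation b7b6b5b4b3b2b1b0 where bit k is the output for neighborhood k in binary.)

11

position 11: 111 → 0  (bit 7 = 0)
position 0: 110 → 0  (bit 6 = 0)
position 9: 101 → 0  (bit 5 = 0)
position 1: 100 → 0  (bit 4 = 0)
position 10: 011 → 1  (bit 3 = 1)
position 4: 010 → 0  (bit 2 = 0)
position 3: 001 → 1  (bit 1 = 1)
position 2: 000 → 1  (bit 0 = 1)
bits b7..b0 = 00001011 = 11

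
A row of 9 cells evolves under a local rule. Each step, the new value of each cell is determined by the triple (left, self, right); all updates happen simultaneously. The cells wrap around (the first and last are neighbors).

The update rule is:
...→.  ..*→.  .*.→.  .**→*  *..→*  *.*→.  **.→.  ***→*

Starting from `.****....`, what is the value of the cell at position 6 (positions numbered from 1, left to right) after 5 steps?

*

.***.*...
.**...*..
.*.*...*.
....*...*
*....*...
position 6 holds *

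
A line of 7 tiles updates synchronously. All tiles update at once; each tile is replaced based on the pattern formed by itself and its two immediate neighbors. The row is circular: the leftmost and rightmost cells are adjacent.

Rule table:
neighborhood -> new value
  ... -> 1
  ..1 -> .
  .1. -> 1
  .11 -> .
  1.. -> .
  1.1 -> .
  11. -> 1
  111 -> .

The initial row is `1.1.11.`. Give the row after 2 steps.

1.1..1.
1.1..1.

1.1..1.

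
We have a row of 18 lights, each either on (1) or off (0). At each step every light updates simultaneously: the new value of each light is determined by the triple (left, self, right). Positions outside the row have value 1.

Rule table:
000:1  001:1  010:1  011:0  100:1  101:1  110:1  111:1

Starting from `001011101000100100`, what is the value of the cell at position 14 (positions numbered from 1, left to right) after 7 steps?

1

step 1: 111101111111111111
step 2: 111110111111111111
step 3: 111111011111111111
step 4: 111111101111111111
step 5: 111111110111111111
step 6: 111111111011111111
step 7: 111111111101111111
position 14 holds 1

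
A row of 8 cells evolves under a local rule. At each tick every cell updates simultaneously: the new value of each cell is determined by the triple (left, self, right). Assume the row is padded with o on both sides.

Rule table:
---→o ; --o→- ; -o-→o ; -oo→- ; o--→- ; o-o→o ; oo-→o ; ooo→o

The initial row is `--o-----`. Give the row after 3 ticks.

---oo-oo

--o-ooo-
--oo-ooo
---oo-oo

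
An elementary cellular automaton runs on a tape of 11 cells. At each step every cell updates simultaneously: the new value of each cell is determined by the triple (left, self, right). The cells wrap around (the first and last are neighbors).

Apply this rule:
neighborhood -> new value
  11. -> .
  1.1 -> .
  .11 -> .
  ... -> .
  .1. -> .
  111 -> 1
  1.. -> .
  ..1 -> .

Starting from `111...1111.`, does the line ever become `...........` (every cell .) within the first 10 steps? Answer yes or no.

step 1: .1.....11..
step 2: ...........
all cells are . at step 2

yes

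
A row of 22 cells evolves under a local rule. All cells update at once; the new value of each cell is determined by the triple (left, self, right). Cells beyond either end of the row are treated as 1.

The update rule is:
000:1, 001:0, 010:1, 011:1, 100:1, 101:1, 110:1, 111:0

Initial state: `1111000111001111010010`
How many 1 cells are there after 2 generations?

0001110101101001111011
1101011111111101001110
count of 1: 16

16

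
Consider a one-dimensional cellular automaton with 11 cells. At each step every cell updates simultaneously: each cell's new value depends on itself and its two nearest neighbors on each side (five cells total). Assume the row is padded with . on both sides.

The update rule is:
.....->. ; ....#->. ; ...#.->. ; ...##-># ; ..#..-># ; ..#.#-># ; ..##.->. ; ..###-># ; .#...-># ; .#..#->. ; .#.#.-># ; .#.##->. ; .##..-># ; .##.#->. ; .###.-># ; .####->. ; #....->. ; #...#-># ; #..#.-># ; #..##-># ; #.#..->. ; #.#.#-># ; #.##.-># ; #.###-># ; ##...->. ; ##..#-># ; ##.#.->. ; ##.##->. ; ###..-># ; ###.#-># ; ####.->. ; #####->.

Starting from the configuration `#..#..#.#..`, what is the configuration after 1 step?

#.##.###.#.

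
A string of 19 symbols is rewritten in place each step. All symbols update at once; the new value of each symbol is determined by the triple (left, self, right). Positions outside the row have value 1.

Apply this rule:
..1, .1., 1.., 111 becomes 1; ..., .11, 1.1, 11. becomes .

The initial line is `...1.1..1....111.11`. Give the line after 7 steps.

111.11...1...1.....

1.11.11111..1.1...1
......111.111.11.1.
1....1.1...1.....1.
.1..11.11.111...11.
.111.......1.1.1...
..1.1.....11.1.11.1
111.11...1...1.....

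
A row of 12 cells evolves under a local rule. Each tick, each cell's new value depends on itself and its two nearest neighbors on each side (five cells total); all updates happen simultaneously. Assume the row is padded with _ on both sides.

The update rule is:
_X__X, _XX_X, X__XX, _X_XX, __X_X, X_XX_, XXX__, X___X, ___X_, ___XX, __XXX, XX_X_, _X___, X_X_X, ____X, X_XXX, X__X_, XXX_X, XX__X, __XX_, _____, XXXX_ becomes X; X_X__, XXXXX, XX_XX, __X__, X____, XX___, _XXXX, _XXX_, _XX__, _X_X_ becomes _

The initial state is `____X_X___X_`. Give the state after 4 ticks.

XX_XXXXXX_X_

XXXXX__XXX_X
X__XXXXX_XX_
_XXX__XX_X__
XX_XXXXXX_X_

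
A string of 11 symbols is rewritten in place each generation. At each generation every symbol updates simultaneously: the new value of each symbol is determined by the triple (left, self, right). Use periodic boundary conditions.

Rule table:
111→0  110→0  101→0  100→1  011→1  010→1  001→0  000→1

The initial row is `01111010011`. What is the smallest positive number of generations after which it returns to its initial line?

2

01000011010
01111010011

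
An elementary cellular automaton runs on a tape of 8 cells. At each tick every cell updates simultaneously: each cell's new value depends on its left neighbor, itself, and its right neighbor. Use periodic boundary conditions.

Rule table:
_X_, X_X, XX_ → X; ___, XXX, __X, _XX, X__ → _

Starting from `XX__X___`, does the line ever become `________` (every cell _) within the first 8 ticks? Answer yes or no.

no

_X__X___
_X__X___  (fixed point — unchanged through tick 8)
tick 8 is _X__X___, still not uniform _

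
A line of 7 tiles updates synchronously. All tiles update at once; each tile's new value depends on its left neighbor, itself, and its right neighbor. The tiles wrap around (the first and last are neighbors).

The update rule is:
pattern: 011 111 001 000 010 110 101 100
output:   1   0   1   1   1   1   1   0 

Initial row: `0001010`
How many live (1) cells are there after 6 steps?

step 1: 1111110
step 2: 1000011
step 3: 1011110
step 4: 1110011
step 5: 0010110
step 6: 1111110
count of 1: 6

6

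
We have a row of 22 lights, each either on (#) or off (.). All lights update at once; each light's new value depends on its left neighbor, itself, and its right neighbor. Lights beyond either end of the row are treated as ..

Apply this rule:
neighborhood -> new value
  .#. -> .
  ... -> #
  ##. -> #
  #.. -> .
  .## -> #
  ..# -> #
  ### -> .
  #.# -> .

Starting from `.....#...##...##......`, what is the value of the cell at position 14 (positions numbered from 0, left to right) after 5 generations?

.

#####..####.####.#####
#...#.##..#.#..#.#...#
..##..##.#....#....##.
####.###...###..#####.
#..#.#.#.###.#.##...#.
position 14 holds .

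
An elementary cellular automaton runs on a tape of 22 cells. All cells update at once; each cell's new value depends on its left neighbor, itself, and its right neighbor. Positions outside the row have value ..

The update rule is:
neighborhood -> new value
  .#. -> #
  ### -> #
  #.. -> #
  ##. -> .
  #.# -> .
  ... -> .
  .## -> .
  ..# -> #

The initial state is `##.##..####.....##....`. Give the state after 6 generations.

#...#..#..#..#.#.#..#.

generation 1: .....##.##.#...#..#...
generation 2: ....#......##.######..
generation 3: ...###....#....####.#.
generation 4: ..#.#.#..###..#.##..##
generation 5: .##.#.###.#.###...##..
generation 6: #...#..#..#..#.#.#..#.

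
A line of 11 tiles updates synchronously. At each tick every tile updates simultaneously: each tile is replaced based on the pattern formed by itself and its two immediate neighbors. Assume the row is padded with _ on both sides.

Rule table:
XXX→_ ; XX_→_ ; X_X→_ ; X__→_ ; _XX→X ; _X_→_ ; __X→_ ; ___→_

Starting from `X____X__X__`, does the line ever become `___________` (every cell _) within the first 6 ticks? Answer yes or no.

tick 1: ___________
all cells are _ at tick 1

yes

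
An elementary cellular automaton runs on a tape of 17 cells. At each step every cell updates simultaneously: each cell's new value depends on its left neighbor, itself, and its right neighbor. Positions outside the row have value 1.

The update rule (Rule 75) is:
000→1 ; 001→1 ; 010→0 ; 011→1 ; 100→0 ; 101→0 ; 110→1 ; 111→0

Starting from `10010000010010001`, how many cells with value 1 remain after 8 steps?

10100111100100111
10001100101001100
10111101000011101
10100100011110101
10001001110010001
10110011010100111
10110111000001100
10110101011111101
count of 1: 12

12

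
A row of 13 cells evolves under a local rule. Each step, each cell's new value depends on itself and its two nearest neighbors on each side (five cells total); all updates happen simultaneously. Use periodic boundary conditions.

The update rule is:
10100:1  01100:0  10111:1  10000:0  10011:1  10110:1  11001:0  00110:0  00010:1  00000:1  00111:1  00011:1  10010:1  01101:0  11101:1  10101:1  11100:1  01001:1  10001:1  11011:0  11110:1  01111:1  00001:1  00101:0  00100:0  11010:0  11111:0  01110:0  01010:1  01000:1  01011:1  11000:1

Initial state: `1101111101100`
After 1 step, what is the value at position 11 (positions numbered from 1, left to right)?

step 1: 0001101101001
position 11 holds 0

0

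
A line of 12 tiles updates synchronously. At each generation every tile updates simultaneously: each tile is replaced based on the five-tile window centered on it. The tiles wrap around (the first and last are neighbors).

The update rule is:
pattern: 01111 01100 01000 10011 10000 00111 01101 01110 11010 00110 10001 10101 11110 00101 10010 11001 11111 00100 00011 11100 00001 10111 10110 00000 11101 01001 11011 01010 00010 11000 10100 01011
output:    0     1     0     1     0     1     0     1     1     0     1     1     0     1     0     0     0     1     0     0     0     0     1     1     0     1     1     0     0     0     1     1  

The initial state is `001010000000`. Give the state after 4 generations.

generation 1: 001010011111
generation 2: 001011110000
generation 3: 001100000011
generation 4: 010100110001

010100110001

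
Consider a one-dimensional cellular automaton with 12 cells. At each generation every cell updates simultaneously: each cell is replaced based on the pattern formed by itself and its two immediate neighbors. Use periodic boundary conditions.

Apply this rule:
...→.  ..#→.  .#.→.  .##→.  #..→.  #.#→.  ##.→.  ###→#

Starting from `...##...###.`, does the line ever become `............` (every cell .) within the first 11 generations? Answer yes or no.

yes

generation 1: .........#..
generation 2: ............
all cells are . at generation 2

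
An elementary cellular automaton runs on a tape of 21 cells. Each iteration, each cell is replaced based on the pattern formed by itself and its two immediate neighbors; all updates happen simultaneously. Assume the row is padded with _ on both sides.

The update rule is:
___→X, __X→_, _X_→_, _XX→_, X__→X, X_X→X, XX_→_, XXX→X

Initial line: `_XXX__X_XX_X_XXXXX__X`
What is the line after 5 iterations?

__X_X__X__X_X_XXX_X__
X__X_X__X__X_X_X_X_XX
_X__X_X__X__X_X_X_X__
__X__X_X__X__X_X_X_XX
X__X__X_X__X__X_X_X__

X__X__X_X__X__X_X_X__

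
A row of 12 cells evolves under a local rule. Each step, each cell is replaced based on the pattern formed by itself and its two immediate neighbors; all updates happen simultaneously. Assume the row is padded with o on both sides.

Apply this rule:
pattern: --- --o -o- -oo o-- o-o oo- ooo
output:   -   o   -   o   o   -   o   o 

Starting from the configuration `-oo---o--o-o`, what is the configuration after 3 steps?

-ooo-o-oo--o
-ooo---ooooo
-oooo-oooooo

-oooo-oooooo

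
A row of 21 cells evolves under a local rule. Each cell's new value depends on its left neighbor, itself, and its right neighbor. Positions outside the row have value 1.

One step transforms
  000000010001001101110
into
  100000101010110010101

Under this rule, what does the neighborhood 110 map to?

0

At position 15 the neighborhood is 110; the next row has 0 there.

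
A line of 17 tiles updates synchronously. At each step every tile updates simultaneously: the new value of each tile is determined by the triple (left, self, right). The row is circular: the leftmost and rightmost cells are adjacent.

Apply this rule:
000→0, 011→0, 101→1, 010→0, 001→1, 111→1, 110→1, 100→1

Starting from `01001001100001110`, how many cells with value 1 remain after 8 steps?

10110110110010111
11011011011101011
11101101101110101
11110110110111010
01111011011011101
10111101101101110
01011110110110111
10101111011011011
count of 1: 12

12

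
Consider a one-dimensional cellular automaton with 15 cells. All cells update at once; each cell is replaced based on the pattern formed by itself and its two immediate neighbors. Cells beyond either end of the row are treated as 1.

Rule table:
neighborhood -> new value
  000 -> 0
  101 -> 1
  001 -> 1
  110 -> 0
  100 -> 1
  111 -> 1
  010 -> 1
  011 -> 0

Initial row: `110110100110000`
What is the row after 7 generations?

101001111001001
011110110111110
101101001011101
010011111101010
111101111011111
111010110101111
110111001110111

110111001110111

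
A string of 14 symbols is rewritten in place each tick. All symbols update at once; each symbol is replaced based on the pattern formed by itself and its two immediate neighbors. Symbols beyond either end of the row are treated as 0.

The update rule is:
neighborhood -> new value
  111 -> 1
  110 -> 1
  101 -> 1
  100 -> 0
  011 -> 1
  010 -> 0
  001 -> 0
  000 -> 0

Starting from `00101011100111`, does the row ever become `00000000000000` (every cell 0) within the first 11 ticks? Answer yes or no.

no

tick 1: 00010111100111
tick 2: 00001111100111
tick 3: 00001111100111  (fixed point — unchanged through tick 11)
tick 11 is 00001111100111, still not uniform 0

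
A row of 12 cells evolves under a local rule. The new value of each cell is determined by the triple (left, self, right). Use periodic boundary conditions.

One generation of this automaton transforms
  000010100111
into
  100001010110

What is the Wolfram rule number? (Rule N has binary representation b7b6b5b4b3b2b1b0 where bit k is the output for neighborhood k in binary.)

184

position 10: 111 → 1  (bit 7 = 1)
position 11: 110 → 0  (bit 6 = 0)
position 5: 101 → 1  (bit 5 = 1)
position 0: 100 → 1  (bit 4 = 1)
position 9: 011 → 1  (bit 3 = 1)
position 4: 010 → 0  (bit 2 = 0)
position 3: 001 → 0  (bit 1 = 0)
position 1: 000 → 0  (bit 0 = 0)
bits b7..b0 = 10111000 = 184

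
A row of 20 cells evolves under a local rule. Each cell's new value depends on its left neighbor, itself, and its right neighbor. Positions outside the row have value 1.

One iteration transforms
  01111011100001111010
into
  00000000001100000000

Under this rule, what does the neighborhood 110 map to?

0

At position 4 the neighborhood is 110; the next row has 0 there.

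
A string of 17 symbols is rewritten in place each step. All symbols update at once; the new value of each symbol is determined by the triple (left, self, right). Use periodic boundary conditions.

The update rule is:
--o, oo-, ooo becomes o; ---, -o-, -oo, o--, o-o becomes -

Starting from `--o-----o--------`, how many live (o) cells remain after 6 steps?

2

-o-----o---------
o-----o----------
-----o----------o
----o----------o-
---o----------o--
--o----------o---
count of o: 2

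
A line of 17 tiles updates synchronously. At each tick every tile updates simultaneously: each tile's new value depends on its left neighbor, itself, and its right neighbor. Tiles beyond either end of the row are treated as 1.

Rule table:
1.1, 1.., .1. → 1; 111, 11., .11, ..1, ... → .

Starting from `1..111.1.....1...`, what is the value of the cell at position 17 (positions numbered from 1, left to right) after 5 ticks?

.

.1....111....11..
111......1.....1.
...1.....11....11
1..11......1.....
.1...1.....11....
position 17 holds .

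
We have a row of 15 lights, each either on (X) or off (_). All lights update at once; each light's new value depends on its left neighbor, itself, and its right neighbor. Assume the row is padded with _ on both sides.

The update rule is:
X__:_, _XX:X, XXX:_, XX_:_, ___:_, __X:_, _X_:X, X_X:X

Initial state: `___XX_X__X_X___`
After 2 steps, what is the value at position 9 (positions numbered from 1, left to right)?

step 1: ___X_XX__XXX___
step 2: ___XXX___X_____
position 9 holds _

_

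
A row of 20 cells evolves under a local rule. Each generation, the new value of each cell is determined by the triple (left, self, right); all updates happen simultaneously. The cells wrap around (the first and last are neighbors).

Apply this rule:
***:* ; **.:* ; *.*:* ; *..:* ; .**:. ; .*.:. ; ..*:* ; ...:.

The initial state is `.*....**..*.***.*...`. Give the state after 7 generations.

**.**.*.**.*.***.*.*

generation 1: *.*..*.***.*.***.*..
generation 2: .*.**.*.***.*.***.**
generation 3: *.*.**.*.***.*.***.*
generation 4: **.*.**.*.***.*.***.
generation 5: .**.*.**.*.***.*.***
generation 6: *.**.*.**.*.***.*.**
generation 7: **.**.*.**.*.***.*.*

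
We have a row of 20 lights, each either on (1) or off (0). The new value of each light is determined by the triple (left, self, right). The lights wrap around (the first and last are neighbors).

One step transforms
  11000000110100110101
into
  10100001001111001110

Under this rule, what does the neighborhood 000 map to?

At position 3 the neighborhood is 000; the next row has 0 there.

0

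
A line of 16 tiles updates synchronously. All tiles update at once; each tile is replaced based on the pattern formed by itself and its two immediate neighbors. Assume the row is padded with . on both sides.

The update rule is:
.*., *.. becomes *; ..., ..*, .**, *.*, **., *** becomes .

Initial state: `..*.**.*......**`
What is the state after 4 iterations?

iteration 1: ..*....**.......
iteration 2: ..**.....*......
iteration 3: ....*....**.....
iteration 4: ....**.....*....

....**.....*....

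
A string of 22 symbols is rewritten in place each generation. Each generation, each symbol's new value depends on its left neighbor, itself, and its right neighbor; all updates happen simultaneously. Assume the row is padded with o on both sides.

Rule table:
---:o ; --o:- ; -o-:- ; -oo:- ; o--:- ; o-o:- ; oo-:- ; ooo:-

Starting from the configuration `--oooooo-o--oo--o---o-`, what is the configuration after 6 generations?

-oooooooooooooooo---o-

------------------o---
-oooooooooooooooo---o-
------------------o---  (repeats generation 1; period 2)
generation 6: -oooooooooooooooo---o-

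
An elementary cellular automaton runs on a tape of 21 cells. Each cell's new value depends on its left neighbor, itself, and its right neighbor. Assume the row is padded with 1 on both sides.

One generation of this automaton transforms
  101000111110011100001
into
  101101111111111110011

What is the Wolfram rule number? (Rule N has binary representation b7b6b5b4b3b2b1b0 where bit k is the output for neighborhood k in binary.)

position 7: 111 → 1  (bit 7 = 1)
position 0: 110 → 1  (bit 6 = 1)
position 1: 101 → 0  (bit 5 = 0)
position 3: 100 → 1  (bit 4 = 1)
position 6: 011 → 1  (bit 3 = 1)
position 2: 010 → 1  (bit 2 = 1)
position 5: 001 → 1  (bit 1 = 1)
position 4: 000 → 0  (bit 0 = 0)
bits b7..b0 = 11011110 = 222

222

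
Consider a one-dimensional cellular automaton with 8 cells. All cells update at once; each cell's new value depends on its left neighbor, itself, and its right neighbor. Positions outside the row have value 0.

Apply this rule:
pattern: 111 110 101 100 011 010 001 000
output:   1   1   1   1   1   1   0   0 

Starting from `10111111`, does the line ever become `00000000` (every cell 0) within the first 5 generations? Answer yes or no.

no

11111111
11111111  (fixed point — unchanged through generation 5)
generation 5 is 11111111, still not uniform 0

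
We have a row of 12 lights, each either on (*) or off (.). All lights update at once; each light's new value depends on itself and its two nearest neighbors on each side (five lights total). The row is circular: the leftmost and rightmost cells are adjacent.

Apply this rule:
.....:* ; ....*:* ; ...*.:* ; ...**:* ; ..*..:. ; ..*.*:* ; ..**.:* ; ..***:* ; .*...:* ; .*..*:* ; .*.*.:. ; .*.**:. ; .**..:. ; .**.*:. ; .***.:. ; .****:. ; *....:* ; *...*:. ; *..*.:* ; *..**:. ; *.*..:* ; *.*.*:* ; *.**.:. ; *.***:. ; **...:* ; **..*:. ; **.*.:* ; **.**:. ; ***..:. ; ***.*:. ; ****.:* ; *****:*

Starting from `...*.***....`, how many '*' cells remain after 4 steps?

10

step 1: ****....****
step 2: ***.*****.**
step 3: **....**....
step 4: *.*****.****
count of *: 10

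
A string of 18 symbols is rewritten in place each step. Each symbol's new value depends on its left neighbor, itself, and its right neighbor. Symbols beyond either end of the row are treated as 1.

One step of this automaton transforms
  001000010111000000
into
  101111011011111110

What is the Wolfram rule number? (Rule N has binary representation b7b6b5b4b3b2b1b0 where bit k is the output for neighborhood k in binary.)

245

position 10: 111 → 1  (bit 7 = 1)
position 11: 110 → 1  (bit 6 = 1)
position 8: 101 → 1  (bit 5 = 1)
position 0: 100 → 1  (bit 4 = 1)
position 9: 011 → 0  (bit 3 = 0)
position 2: 010 → 1  (bit 2 = 1)
position 1: 001 → 0  (bit 1 = 0)
position 4: 000 → 1  (bit 0 = 1)
bits b7..b0 = 11110101 = 245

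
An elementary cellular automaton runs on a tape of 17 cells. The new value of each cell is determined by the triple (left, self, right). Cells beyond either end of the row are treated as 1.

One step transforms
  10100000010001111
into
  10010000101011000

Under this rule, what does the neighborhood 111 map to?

0

At position 14 the neighborhood is 111; the next row has 0 there.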